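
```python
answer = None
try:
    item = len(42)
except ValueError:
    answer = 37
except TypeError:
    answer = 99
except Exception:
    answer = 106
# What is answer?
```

Step-by-step execution trace:
1. `item = len(42)` raises TypeError.
2. `except ValueError` does not match TypeError; skipped.
3. `except TypeError` matches → answer = 99.
4. Remaining except clauses are skipped.
Result: 99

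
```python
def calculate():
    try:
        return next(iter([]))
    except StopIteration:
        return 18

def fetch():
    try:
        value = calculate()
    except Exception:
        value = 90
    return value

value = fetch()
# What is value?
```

Step-by-step execution trace:
1. `fetch()` calls `calculate()`.
2. In calculate: `next(iter([]))` raises StopIteration; `except StopIteration` catches it → returns 18.
3. In fetch: `value = calculate()` → value = 18. No exception reaches fetch.
4. `except Exception` is skipped; fetch returns 18.
5. value = 18.
Result: 18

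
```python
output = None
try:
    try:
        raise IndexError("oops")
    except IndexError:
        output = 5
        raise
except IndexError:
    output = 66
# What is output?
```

Step-by-step execution trace:
1. Inner try: `raise IndexError("oops")` raises IndexError.
2. Inner `except IndexError` matches → output = 5.
3. bare `raise` re-raises the same IndexError.
4. Outer `except IndexError` matches → output = 66.
Result: 66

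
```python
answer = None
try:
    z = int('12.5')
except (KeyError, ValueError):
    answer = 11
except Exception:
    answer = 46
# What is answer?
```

Step-by-step execution trace:
1. `z = int('12.5')` raises ValueError.
2. `except (KeyError, ValueError)` matches (ValueError is in the tuple) → answer = 11.
3. `except Exception` is not reached.
Result: 11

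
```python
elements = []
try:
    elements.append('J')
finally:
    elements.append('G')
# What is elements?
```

Step-by-step execution trace:
1. try: `elements.append('J')` → elements = ['J'].
2. The try body completes without raising.
3. finally always runs: `elements.append('G')` → elements = ['J', 'G'].
Result: ['J', 'G']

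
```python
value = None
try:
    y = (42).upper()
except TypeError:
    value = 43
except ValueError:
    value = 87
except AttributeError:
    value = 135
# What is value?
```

Step-by-step execution trace:
1. `y = (42).upper()` raises AttributeError.
2. `except TypeError` does not match AttributeError; skipped.
3. `except ValueError` does not match AttributeError; skipped.
4. `except AttributeError` matches → value = 135.
Result: 135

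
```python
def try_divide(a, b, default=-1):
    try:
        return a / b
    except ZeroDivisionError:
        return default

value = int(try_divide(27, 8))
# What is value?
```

Step-by-step execution trace:
1. `try_divide(27, 8)` enters try: `return 27 / 8` → returns 3.375. No exception raised.
2. `except ZeroDivisionError` is skipped.
3. `int(3.375)` → 3 → value = 3.
Result: 3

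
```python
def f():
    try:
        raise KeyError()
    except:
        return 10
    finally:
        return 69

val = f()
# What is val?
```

Step-by-step execution trace:
1. `f()` enters try: `raise KeyError()` raises KeyError.
2. bare `except` matches → `return 10` sets pending return value 10.
3. Before returning, `finally: return 69` runs and overrides the pending return.
4. f() returns 69 → val = 69.
Result: 69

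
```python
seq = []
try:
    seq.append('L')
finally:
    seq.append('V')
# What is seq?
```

Step-by-step execution trace:
1. try: `seq.append('L')` → seq = ['L'].
2. The try body completes without raising.
3. finally always runs: `seq.append('V')` → seq = ['L', 'V'].
Result: ['L', 'V']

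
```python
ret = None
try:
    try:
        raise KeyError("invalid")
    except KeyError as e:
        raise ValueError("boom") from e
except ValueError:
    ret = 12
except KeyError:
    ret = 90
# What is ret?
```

Step-by-step execution trace:
1. Inner try raises KeyError; inner `except KeyError as e` catches it.
2. `raise ValueError(...) from e` raises ValueError (KeyError is attached as __cause__, but only ValueError is active).
3. Outer `except ValueError` matches → ret = 12.
4. `except KeyError` is not reached.
Result: 12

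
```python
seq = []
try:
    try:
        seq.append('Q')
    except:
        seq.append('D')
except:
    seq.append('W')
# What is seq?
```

Step-by-step execution trace:
1. Inner try: `seq.append('Q')` → seq = ['Q']. No exception raised.
2. Inner `except` is skipped.
3. Inner try completes normally; outer `except` is skipped.
Result: ['Q']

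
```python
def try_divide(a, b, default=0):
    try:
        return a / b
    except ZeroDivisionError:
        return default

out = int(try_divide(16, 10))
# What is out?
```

Step-by-step execution trace:
1. `try_divide(16, 10)` enters try: `return 16 / 10` → returns 1.6. No exception raised.
2. `except ZeroDivisionError` is skipped.
3. `int(1.6)` → 1 → out = 1.
Result: 1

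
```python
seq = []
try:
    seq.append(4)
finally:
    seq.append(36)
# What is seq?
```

Step-by-step execution trace:
1. try: `seq.append(4)` → seq = [4].
2. The try body completes without raising.
3. finally always runs: `seq.append(36)` → seq = [4, 36].
Result: [4, 36]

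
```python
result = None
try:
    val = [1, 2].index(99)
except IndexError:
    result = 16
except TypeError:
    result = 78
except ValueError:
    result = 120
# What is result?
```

Step-by-step execution trace:
1. `val = [1, 2].index(99)` raises ValueError.
2. `except IndexError` does not match ValueError; skipped.
3. `except TypeError` does not match ValueError; skipped.
4. `except ValueError` matches → result = 120.
Result: 120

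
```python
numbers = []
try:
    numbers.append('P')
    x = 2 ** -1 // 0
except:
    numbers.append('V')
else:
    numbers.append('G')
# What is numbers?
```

Step-by-step execution trace:
1. try: `numbers.append('P')` → numbers = ['P'].
2. `x = 2 ** -1 // 0` raises ZeroDivisionError.
3. bare `except` matches → `numbers.append('V')` → numbers = ['P', 'V'].
4. `else` is skipped (an exception was raised).
Result: ['P', 'V']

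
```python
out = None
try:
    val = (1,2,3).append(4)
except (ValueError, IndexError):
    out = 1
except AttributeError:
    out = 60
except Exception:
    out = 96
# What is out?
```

Step-by-step execution trace:
1. `val = (1,2,3).append(4)` raises AttributeError.
2. `except (ValueError, IndexError)` does not match AttributeError; skipped.
3. `except AttributeError` matches (exact type match) → out = 60.
4. `except Exception` is not reached.
Result: 60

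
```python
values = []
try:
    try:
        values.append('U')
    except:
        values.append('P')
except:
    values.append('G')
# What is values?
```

Step-by-step execution trace:
1. Inner try: `values.append('U')` → values = ['U']. No exception raised.
2. Inner `except` is skipped.
3. Inner try completes normally; outer `except` is skipped.
Result: ['U']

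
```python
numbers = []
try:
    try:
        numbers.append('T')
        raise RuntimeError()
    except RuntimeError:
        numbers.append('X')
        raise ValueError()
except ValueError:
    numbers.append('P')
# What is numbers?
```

Step-by-step execution trace:
1. Inner try: `numbers.append('T')` → numbers = ['T'].
2. `raise RuntimeError()` raises RuntimeError.
3. Inner `except RuntimeError` matches → `numbers.append('X')` → numbers = ['T', 'X'].
4. `raise ValueError()` raises ValueError; propagates to outer try.
5. Outer `except ValueError` matches → `numbers.append('P')` → numbers = ['T', 'X', 'P'].
Result: ['T', 'X', 'P']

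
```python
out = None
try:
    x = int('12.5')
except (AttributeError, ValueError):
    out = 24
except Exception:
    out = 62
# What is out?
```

Step-by-step execution trace:
1. `x = int('12.5')` raises ValueError.
2. `except (AttributeError, ValueError)` matches (ValueError is in the tuple) → out = 24.
3. `except Exception` is not reached.
Result: 24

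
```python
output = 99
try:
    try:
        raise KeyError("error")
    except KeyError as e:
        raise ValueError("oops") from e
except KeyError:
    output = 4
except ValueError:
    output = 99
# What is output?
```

Step-by-step execution trace:
1. Inner try raises KeyError; inner `except KeyError as e` catches it.
2. `raise ValueError(...) from e` raises ValueError (KeyError is attached as __cause__, but only ValueError is active).
3. Outer `except KeyError` does not match ValueError; skipped.
4. Outer `except ValueError` matches → output = 99.
Result: 99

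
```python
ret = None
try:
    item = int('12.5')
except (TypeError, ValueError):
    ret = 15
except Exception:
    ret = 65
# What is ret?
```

Step-by-step execution trace:
1. `item = int('12.5')` raises ValueError.
2. `except (TypeError, ValueError)` matches (ValueError is in the tuple) → ret = 15.
3. `except Exception` is not reached.
Result: 15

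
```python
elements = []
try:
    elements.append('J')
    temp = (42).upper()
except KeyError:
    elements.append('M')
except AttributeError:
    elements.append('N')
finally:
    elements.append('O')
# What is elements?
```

Step-by-step execution trace:
1. try: `elements.append('J')` → elements = ['J'].
2. `temp = (42).upper()` raises AttributeError.
3. `except KeyError` does not match AttributeError; skipped.
4. `except AttributeError` matches → `elements.append('N')` → elements = ['J', 'N'].
5. finally always runs: `elements.append('O')` → elements = ['J', 'N', 'O'].
Result: ['J', 'N', 'O']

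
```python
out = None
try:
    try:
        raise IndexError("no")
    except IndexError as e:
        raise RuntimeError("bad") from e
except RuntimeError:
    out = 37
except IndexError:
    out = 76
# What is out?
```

Step-by-step execution trace:
1. Inner try raises IndexError; inner `except IndexError as e` catches it.
2. `raise RuntimeError(...) from e` raises RuntimeError (IndexError is attached as __cause__, but only RuntimeError is active).
3. Outer `except RuntimeError` matches → out = 37.
4. `except IndexError` is not reached.
Result: 37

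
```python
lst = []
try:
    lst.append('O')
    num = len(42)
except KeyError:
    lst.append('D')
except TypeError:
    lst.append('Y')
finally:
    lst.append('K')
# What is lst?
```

Step-by-step execution trace:
1. try: `lst.append('O')` → lst = ['O'].
2. `num = len(42)` raises TypeError.
3. `except KeyError` does not match TypeError; skipped.
4. `except TypeError` matches → `lst.append('Y')` → lst = ['O', 'Y'].
5. finally always runs: `lst.append('K')` → lst = ['O', 'Y', 'K'].
Result: ['O', 'Y', 'K']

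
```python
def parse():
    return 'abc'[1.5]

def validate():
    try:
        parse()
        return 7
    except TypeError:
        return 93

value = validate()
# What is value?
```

Step-by-step execution trace:
1. `validate()` calls `parse()`.
2. `parse()` evaluates `'abc'[1.5]`, which raises TypeError; it propagates to the caller.
3. `return 7` is not reached.
4. `except TypeError` in validate matches → returns 93.
5. value = 93.
Result: 93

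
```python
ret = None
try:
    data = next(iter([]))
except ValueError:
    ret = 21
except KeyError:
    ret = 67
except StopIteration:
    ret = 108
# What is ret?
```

Step-by-step execution trace:
1. `data = next(iter([]))` raises StopIteration.
2. `except ValueError` does not match StopIteration; skipped.
3. `except KeyError` does not match StopIteration; skipped.
4. `except StopIteration` matches → ret = 108.
Result: 108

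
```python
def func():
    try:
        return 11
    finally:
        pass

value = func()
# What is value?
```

Step-by-step execution trace:
1. `func()` enters try: `return 11` sets pending return value 11.
2. Before returning, `finally: pass` runs (no effect).
3. func() returns 11 → value = 11.
Result: 11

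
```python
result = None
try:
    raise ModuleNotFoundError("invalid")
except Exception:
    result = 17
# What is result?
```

Step-by-step execution trace:
1. `raise ModuleNotFoundError(...)` raises ModuleNotFoundError.
2. `except Exception` matches (ModuleNotFoundError is a subclass of Exception) → result = 17.
Result: 17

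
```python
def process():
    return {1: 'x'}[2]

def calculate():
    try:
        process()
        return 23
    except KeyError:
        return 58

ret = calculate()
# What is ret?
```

Step-by-step execution trace:
1. `calculate()` calls `process()`.
2. `process()` evaluates `{1: 'x'}[2]`, which raises KeyError; it propagates to the caller.
3. `return 23` is not reached.
4. `except KeyError` in calculate matches → returns 58.
5. ret = 58.
Result: 58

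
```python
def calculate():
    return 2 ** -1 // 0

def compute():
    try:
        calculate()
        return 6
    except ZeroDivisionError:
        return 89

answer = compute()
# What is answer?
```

Step-by-step execution trace:
1. `compute()` calls `calculate()`.
2. `calculate()` evaluates `2 ** -1 // 0`, which raises ZeroDivisionError; it propagates to the caller.
3. `return 6` is not reached.
4. `except ZeroDivisionError` in compute matches → returns 89.
5. answer = 89.
Result: 89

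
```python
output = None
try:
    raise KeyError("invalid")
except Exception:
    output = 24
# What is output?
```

Step-by-step execution trace:
1. `raise KeyError(...)` raises KeyError.
2. `except Exception` matches (KeyError is a subclass of Exception) → output = 24.
Result: 24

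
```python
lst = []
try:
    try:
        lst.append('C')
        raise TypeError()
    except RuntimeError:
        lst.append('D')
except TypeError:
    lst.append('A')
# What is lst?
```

Step-by-step execution trace:
1. Inner try: `lst.append('C')` → lst = ['C'].
2. `raise TypeError()` raises TypeError.
3. Inner `except RuntimeError` does not match TypeError; exception propagates to outer try.
4. Outer `except TypeError` matches → `lst.append('A')` → lst = ['C', 'A'].
Result: ['C', 'A']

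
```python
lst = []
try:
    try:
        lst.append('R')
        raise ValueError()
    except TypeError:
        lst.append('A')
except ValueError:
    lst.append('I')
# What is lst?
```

Step-by-step execution trace:
1. Inner try: `lst.append('R')` → lst = ['R'].
2. `raise ValueError()` raises ValueError.
3. Inner `except TypeError` does not match ValueError; exception propagates to outer try.
4. Outer `except ValueError` matches → `lst.append('I')` → lst = ['R', 'I'].
Result: ['R', 'I']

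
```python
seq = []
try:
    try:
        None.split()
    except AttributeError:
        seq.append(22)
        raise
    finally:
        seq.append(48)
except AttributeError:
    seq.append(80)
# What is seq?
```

Step-by-step execution trace:
1. Inner try: `None.split()` raises AttributeError.
2. Inner `except AttributeError` matches → `seq.append(22)` → seq = [22].
3. bare `raise` re-raises AttributeError.
4. Inner `finally` runs during unwinding: `seq.append(48)` → seq = [22, 48].
5. Outer `except AttributeError` matches → `seq.append(80)` → seq = [22, 48, 80].
Result: [22, 48, 80]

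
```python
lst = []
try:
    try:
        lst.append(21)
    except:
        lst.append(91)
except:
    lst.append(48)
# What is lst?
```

Step-by-step execution trace:
1. Inner try: `lst.append(21)` → lst = [21]. No exception raised.
2. Inner `except` is skipped.
3. Inner try completes normally; outer `except` is skipped.
Result: [21]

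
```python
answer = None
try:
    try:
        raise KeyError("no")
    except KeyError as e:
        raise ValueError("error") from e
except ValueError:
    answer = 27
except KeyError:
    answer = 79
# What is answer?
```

Step-by-step execution trace:
1. Inner try raises KeyError; inner `except KeyError as e` catches it.
2. `raise ValueError(...) from e` raises ValueError (KeyError is attached as __cause__, but only ValueError is active).
3. Outer `except ValueError` matches → answer = 27.
4. `except KeyError` is not reached.
Result: 27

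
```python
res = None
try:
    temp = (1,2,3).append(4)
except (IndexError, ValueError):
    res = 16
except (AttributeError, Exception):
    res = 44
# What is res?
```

Step-by-step execution trace:
1. `temp = (1,2,3).append(4)` raises AttributeError.
2. `except (IndexError, ValueError)` does not match AttributeError; skipped.
3. `except (AttributeError, Exception)` matches (AttributeError is in the tuple) → res = 44.
Result: 44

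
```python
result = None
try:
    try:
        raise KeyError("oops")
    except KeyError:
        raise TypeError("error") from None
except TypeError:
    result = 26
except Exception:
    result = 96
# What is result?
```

Step-by-step execution trace:
1. Inner try raises KeyError; inner `except KeyError` catches it.
2. `raise TypeError(...) from None` raises TypeError (from None suppresses __context__, but the active exception is still TypeError).
3. Outer `except TypeError` matches → result = 26.
4. `except Exception` is not reached.
Result: 26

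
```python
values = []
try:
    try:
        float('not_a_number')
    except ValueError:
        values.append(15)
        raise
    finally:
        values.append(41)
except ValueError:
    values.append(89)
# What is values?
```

Step-by-step execution trace:
1. Inner try: `float('not_a_number')` raises ValueError.
2. Inner `except ValueError` matches → `values.append(15)` → values = [15].
3. bare `raise` re-raises ValueError.
4. Inner `finally` runs during unwinding: `values.append(41)` → values = [15, 41].
5. Outer `except ValueError` matches → `values.append(89)` → values = [15, 41, 89].
Result: [15, 41, 89]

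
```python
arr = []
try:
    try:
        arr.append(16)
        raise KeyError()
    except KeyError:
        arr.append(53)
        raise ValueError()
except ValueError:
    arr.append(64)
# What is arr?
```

Step-by-step execution trace:
1. Inner try: `arr.append(16)` → arr = [16].
2. `raise KeyError()` raises KeyError.
3. Inner `except KeyError` matches → `arr.append(53)` → arr = [16, 53].
4. `raise ValueError()` raises ValueError; propagates to outer try.
5. Outer `except ValueError` matches → `arr.append(64)` → arr = [16, 53, 64].
Result: [16, 53, 64]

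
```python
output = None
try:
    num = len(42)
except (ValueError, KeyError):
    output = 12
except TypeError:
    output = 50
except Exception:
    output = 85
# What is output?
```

Step-by-step execution trace:
1. `num = len(42)` raises TypeError.
2. `except (ValueError, KeyError)` does not match TypeError; skipped.
3. `except TypeError` matches (exact type match) → output = 50.
4. `except Exception` is not reached.
Result: 50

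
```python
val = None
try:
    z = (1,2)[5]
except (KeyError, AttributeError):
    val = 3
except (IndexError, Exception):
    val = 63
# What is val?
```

Step-by-step execution trace:
1. `z = (1,2)[5]` raises IndexError.
2. `except (KeyError, AttributeError)` does not match IndexError; skipped.
3. `except (IndexError, Exception)` matches (IndexError is in the tuple) → val = 63.
Result: 63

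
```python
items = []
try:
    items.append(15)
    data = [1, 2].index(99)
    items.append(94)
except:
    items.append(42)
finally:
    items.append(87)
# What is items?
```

Step-by-step execution trace:
1. try: `items.append(15)` → items = [15].
2. `data = [1, 2].index(99)` raises ValueError; `items.append(94)` is not reached.
3. bare `except` matches → `items.append(42)` → items = [15, 42].
4. finally always runs: `items.append(87)` → items = [15, 42, 87].
Result: [15, 42, 87]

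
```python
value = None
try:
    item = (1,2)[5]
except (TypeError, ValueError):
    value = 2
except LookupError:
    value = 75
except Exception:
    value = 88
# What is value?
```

Step-by-step execution trace:
1. `item = (1,2)[5]` raises IndexError.
2. `except (TypeError, ValueError)` does not match IndexError; skipped.
3. `except LookupError` matches (IndexError is a subclass of LookupError) → value = 75.
4. `except Exception` is not reached.
Result: 75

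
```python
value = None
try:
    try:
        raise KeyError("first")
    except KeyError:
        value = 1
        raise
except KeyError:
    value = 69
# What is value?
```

Step-by-step execution trace:
1. Inner try: `raise KeyError("first")` raises KeyError.
2. Inner `except KeyError` matches → value = 1.
3. bare `raise` re-raises the same KeyError.
4. Outer `except KeyError` matches → value = 69.
Result: 69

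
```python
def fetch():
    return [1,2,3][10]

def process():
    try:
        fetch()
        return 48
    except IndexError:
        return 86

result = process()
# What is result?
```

Step-by-step execution trace:
1. `process()` calls `fetch()`.
2. `fetch()` evaluates `[1,2,3][10]`, which raises IndexError; it propagates to the caller.
3. `return 48` is not reached.
4. `except IndexError` in process matches → returns 86.
5. result = 86.
Result: 86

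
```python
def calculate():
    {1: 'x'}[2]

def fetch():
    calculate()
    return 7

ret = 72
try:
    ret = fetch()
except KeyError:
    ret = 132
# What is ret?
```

Step-by-step execution trace:
1. ret starts at 72.
2. try: `fetch()` calls `calculate()`.
3. `calculate()` evaluates `{1: 'x'}[2]`, which raises KeyError; it propagates through fetch (uncaught).
4. `return 7` in fetch is not reached; the assignment to ret does not complete.
5. `except KeyError` matches → ret = 132.
Result: 132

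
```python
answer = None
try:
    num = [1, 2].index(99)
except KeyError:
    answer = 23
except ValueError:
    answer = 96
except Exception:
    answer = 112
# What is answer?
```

Step-by-step execution trace:
1. `num = [1, 2].index(99)` raises ValueError.
2. `except KeyError` does not match ValueError; skipped.
3. `except ValueError` matches → answer = 96.
4. Remaining except clauses are skipped.
Result: 96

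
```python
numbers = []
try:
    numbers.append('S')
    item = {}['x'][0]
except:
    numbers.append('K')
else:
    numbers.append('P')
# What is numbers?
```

Step-by-step execution trace:
1. try: `numbers.append('S')` → numbers = ['S'].
2. `item = {}['x'][0]` raises KeyError.
3. bare `except` matches → `numbers.append('K')` → numbers = ['S', 'K'].
4. `else` is skipped (an exception was raised).
Result: ['S', 'K']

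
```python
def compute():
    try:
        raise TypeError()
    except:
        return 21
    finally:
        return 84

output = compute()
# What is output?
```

Step-by-step execution trace:
1. `compute()` enters try: `raise TypeError()` raises TypeError.
2. bare `except` matches → `return 21` sets pending return value 21.
3. Before returning, `finally: return 84` runs and overrides the pending return.
4. compute() returns 84 → output = 84.
Result: 84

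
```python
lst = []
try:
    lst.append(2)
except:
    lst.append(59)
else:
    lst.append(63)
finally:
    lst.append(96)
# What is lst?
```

Step-by-step execution trace:
1. try: `lst.append(2)` → lst = [2]. No exception raised.
2. `except` is skipped.
3. `else` runs: `lst.append(63)` → lst = [2, 63].
4. `finally` always runs: `lst.append(96)` → lst = [2, 63, 96].
Result: [2, 63, 96]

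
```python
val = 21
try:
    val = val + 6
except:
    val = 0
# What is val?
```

Step-by-step execution trace:
1. val starts at 21.
2. try: `val = val + 6` → val = 27. No exception raised.
3. `except` is skipped.
Result: 27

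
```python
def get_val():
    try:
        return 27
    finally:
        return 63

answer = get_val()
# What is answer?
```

Step-by-step execution trace:
1. `get_val()` enters try: `return 27` sets pending return value 27.
2. Before returning, `finally: return 63` runs and overrides the pending return.
3. get_val() returns 63 → answer = 63.
Result: 63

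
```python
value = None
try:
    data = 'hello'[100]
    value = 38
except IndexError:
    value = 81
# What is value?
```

Step-by-step execution trace:
1. `data = 'hello'[100]` raises IndexError.
2. `value = 38` is not reached.
3. `except IndexError` matches → value = 81.
Result: 81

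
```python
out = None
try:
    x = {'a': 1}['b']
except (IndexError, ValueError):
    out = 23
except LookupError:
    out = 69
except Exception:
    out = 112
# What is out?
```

Step-by-step execution trace:
1. `x = {'a': 1}['b']` raises KeyError.
2. `except (IndexError, ValueError)` does not match KeyError; skipped.
3. `except LookupError` matches (KeyError is a subclass of LookupError) → out = 69.
4. `except Exception` is not reached.
Result: 69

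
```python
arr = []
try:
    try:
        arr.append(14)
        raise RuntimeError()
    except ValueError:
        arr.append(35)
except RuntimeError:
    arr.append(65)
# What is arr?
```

Step-by-step execution trace:
1. Inner try: `arr.append(14)` → arr = [14].
2. `raise RuntimeError()` raises RuntimeError.
3. Inner `except ValueError` does not match RuntimeError; exception propagates to outer try.
4. Outer `except RuntimeError` matches → `arr.append(65)` → arr = [14, 65].
Result: [14, 65]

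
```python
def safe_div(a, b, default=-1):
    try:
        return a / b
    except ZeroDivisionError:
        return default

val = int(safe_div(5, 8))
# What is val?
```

Step-by-step execution trace:
1. `safe_div(5, 8)` enters try: `return 5 / 8` → returns 0.625. No exception raised.
2. `except ZeroDivisionError` is skipped.
3. `int(0.625)` → 0 → val = 0.
Result: 0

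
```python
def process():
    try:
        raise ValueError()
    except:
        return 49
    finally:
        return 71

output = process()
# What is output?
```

Step-by-step execution trace:
1. `process()` enters try: `raise ValueError()` raises ValueError.
2. bare `except` matches → `return 49` sets pending return value 49.
3. Before returning, `finally: return 71` runs and overrides the pending return.
4. process() returns 71 → output = 71.
Result: 71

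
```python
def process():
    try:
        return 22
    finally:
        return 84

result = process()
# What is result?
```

Step-by-step execution trace:
1. `process()` enters try: `return 22` sets pending return value 22.
2. Before returning, `finally: return 84` runs and overrides the pending return.
3. process() returns 84 → result = 84.
Result: 84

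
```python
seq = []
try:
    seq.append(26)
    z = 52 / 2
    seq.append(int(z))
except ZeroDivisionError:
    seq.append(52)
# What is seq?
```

Step-by-step execution trace:
1. try: `seq.append(26)` → seq = [26].
2. `z = 52 / 2` → z = 26.0. No exception raised.
3. `seq.append(int(z))` → seq = [26, 26].
4. `except ZeroDivisionError` is skipped (no exception was raised).
Result: [26, 26]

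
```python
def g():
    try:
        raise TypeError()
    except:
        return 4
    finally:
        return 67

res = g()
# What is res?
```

Step-by-step execution trace:
1. `g()` enters try: `raise TypeError()` raises TypeError.
2. bare `except` matches → `return 4` sets pending return value 4.
3. Before returning, `finally: return 67` runs and overrides the pending return.
4. g() returns 67 → res = 67.
Result: 67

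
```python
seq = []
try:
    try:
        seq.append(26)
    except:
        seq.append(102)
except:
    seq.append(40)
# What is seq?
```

Step-by-step execution trace:
1. Inner try: `seq.append(26)` → seq = [26]. No exception raised.
2. Inner `except` is skipped.
3. Inner try completes normally; outer `except` is skipped.
Result: [26]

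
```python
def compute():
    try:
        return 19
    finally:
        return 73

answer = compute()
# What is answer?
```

Step-by-step execution trace:
1. `compute()` enters try: `return 19` sets pending return value 19.
2. Before returning, `finally: return 73` runs and overrides the pending return.
3. compute() returns 73 → answer = 73.
Result: 73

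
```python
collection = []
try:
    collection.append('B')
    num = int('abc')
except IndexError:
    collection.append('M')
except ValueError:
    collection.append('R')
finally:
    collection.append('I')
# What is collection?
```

Step-by-step execution trace:
1. try: `collection.append('B')` → collection = ['B'].
2. `num = int('abc')` raises ValueError.
3. `except IndexError` does not match ValueError; skipped.
4. `except ValueError` matches → `collection.append('R')` → collection = ['B', 'R'].
5. finally always runs: `collection.append('I')` → collection = ['B', 'R', 'I'].
Result: ['B', 'R', 'I']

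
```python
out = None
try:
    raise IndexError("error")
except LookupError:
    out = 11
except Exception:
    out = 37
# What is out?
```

Step-by-step execution trace:
1. `raise IndexError(...)` raises IndexError.
2. `except LookupError` matches (IndexError is a subclass of LookupError) → out = 11.
3. `except Exception` is not reached.
Result: 11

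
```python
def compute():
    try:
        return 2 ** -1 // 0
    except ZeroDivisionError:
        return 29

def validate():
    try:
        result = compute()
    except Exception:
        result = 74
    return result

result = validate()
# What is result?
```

Step-by-step execution trace:
1. `validate()` calls `compute()`.
2. In compute: `2 ** -1 // 0` raises ZeroDivisionError; `except ZeroDivisionError` catches it → returns 29.
3. In validate: `result = compute()` → result = 29. No exception reaches validate.
4. `except Exception` is skipped; validate returns 29.
5. result = 29.
Result: 29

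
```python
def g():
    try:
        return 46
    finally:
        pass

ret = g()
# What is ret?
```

Step-by-step execution trace:
1. `g()` enters try: `return 46` sets pending return value 46.
2. Before returning, `finally: pass` runs (no effect).
3. g() returns 46 → ret = 46.
Result: 46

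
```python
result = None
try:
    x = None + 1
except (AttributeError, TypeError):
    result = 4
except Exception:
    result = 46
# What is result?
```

Step-by-step execution trace:
1. `x = None + 1` raises TypeError.
2. `except (AttributeError, TypeError)` matches (TypeError is in the tuple) → result = 4.
3. `except Exception` is not reached.
Result: 4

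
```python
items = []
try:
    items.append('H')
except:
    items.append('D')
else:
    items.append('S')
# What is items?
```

Step-by-step execution trace:
1. try: `items.append('H')` → items = ['H']. No exception raised.
2. `except` is skipped.
3. `else` runs (try completed without exception): `items.append('S')` → items = ['H', 'S'].
Result: ['H', 'S']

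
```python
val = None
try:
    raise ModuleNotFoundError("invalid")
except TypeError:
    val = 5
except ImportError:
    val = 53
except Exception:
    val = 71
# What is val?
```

Step-by-step execution trace:
1. `raise ModuleNotFoundError(...)` raises ModuleNotFoundError.
2. `except TypeError` does not match (ModuleNotFoundError is not a subclass of TypeError); skipped.
3. `except ImportError` matches (ModuleNotFoundError is a subclass of ImportError) → val = 53.
4. `except Exception` is not reached.
Result: 53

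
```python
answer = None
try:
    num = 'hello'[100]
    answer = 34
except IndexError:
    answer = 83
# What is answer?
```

Step-by-step execution trace:
1. `num = 'hello'[100]` raises IndexError.
2. `answer = 34` is not reached.
3. `except IndexError` matches → answer = 83.
Result: 83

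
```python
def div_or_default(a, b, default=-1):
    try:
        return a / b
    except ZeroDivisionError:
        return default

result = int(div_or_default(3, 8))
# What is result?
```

Step-by-step execution trace:
1. `div_or_default(3, 8)` enters try: `return 3 / 8` → returns 0.375. No exception raised.
2. `except ZeroDivisionError` is skipped.
3. `int(0.375)` → 0 → result = 0.
Result: 0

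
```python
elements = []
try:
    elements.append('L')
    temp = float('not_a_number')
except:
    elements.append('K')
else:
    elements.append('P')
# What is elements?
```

Step-by-step execution trace:
1. try: `elements.append('L')` → elements = ['L'].
2. `temp = float('not_a_number')` raises ValueError.
3. bare `except` matches → `elements.append('K')` → elements = ['L', 'K'].
4. `else` is skipped (an exception was raised).
Result: ['L', 'K']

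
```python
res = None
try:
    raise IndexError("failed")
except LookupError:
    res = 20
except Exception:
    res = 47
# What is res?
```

Step-by-step execution trace:
1. `raise IndexError(...)` raises IndexError.
2. `except LookupError` matches (IndexError is a subclass of LookupError) → res = 20.
3. `except Exception` is not reached.
Result: 20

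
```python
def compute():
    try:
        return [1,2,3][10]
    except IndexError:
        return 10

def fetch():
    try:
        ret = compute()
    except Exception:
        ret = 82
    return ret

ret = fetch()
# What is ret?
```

Step-by-step execution trace:
1. `fetch()` calls `compute()`.
2. In compute: `[1,2,3][10]` raises IndexError; `except IndexError` catches it → returns 10.
3. In fetch: `ret = compute()` → ret = 10. No exception reaches fetch.
4. `except Exception` is skipped; fetch returns 10.
5. ret = 10.
Result: 10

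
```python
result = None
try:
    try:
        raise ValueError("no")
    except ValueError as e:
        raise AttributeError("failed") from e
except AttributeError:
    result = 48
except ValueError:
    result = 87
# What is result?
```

Step-by-step execution trace:
1. Inner try raises ValueError; inner `except ValueError as e` catches it.
2. `raise AttributeError(...) from e` raises AttributeError (ValueError is attached as __cause__, but only AttributeError is active).
3. Outer `except AttributeError` matches → result = 48.
4. `except ValueError` is not reached.
Result: 48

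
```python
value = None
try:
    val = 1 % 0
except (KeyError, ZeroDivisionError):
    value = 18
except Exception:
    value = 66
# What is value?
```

Step-by-step execution trace:
1. `val = 1 % 0` raises ZeroDivisionError.
2. `except (KeyError, ZeroDivisionError)` matches (ZeroDivisionError is in the tuple) → value = 18.
3. `except Exception` is not reached.
Result: 18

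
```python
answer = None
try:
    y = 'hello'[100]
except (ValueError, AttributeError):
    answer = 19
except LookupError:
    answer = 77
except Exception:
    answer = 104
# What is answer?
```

Step-by-step execution trace:
1. `y = 'hello'[100]` raises IndexError.
2. `except (ValueError, AttributeError)` does not match IndexError; skipped.
3. `except LookupError` matches (IndexError is a subclass of LookupError) → answer = 77.
4. `except Exception` is not reached.
Result: 77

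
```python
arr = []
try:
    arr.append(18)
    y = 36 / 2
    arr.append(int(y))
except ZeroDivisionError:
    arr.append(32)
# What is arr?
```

Step-by-step execution trace:
1. try: `arr.append(18)` → arr = [18].
2. `y = 36 / 2` → y = 18.0. No exception raised.
3. `arr.append(int(y))` → arr = [18, 18].
4. `except ZeroDivisionError` is skipped (no exception was raised).
Result: [18, 18]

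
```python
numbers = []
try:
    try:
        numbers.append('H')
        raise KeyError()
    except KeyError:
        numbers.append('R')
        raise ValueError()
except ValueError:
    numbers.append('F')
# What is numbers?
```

Step-by-step execution trace:
1. Inner try: `numbers.append('H')` → numbers = ['H'].
2. `raise KeyError()` raises KeyError.
3. Inner `except KeyError` matches → `numbers.append('R')` → numbers = ['H', 'R'].
4. `raise ValueError()` raises ValueError; propagates to outer try.
5. Outer `except ValueError` matches → `numbers.append('F')` → numbers = ['H', 'R', 'F'].
Result: ['H', 'R', 'F']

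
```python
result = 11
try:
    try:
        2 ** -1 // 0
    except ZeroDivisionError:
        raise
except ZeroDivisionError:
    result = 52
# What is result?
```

Step-by-step execution trace:
1. Inner try: `2 ** -1 // 0` raises ZeroDivisionError.
2. Inner `except ZeroDivisionError` matches; bare `raise` re-raises the same ZeroDivisionError.
3. Outer `except ZeroDivisionError` matches → result = 52.
Result: 52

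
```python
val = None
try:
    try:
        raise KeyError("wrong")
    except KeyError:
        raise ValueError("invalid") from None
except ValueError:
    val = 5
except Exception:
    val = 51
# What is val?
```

Step-by-step execution trace:
1. Inner try raises KeyError; inner `except KeyError` catches it.
2. `raise ValueError(...) from None` raises ValueError (from None suppresses __context__, but the active exception is still ValueError).
3. Outer `except ValueError` matches → val = 5.
4. `except Exception` is not reached.
Result: 5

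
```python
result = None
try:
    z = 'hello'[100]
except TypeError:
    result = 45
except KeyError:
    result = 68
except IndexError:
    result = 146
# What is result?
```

Step-by-step execution trace:
1. `z = 'hello'[100]` raises IndexError.
2. `except TypeError` does not match IndexError; skipped.
3. `except KeyError` does not match IndexError; skipped.
4. `except IndexError` matches → result = 146.
Result: 146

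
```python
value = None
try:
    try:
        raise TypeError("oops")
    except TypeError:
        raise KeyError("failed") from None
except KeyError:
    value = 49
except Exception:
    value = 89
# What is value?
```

Step-by-step execution trace:
1. Inner try raises TypeError; inner `except TypeError` catches it.
2. `raise KeyError(...) from None` raises KeyError (from None suppresses __context__, but the active exception is still KeyError).
3. Outer `except KeyError` matches → value = 49.
4. `except Exception` is not reached.
Result: 49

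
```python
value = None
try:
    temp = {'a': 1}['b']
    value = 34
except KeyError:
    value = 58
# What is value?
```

Step-by-step execution trace:
1. `temp = {'a': 1}['b']` raises KeyError.
2. `value = 34` is not reached.
3. `except KeyError` matches → value = 58.
Result: 58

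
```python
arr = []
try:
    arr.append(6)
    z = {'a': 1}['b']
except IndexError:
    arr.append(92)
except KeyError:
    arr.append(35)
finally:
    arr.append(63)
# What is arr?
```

Step-by-step execution trace:
1. try: `arr.append(6)` → arr = [6].
2. `z = {'a': 1}['b']` raises KeyError.
3. `except IndexError` does not match KeyError; skipped.
4. `except KeyError` matches → `arr.append(35)` → arr = [6, 35].
5. finally always runs: `arr.append(63)` → arr = [6, 35, 63].
Result: [6, 35, 63]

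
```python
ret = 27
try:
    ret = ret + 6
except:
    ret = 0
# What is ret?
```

Step-by-step execution trace:
1. ret starts at 27.
2. try: `ret = ret + 6` → ret = 33. No exception raised.
3. `except` is skipped.
Result: 33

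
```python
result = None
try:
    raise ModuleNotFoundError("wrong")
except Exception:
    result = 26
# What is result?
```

Step-by-step execution trace:
1. `raise ModuleNotFoundError(...)` raises ModuleNotFoundError.
2. `except Exception` matches (ModuleNotFoundError is a subclass of Exception) → result = 26.
Result: 26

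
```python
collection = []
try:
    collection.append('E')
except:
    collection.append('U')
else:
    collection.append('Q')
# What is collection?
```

Step-by-step execution trace:
1. try: `collection.append('E')` → collection = ['E']. No exception raised.
2. `except` is skipped.
3. `else` runs (try completed without exception): `collection.append('Q')` → collection = ['E', 'Q'].
Result: ['E', 'Q']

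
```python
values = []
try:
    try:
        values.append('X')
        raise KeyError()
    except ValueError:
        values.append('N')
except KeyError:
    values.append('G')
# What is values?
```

Step-by-step execution trace:
1. Inner try: `values.append('X')` → values = ['X'].
2. `raise KeyError()` raises KeyError.
3. Inner `except ValueError` does not match KeyError; exception propagates to outer try.
4. Outer `except KeyError` matches → `values.append('G')` → values = ['X', 'G'].
Result: ['X', 'G']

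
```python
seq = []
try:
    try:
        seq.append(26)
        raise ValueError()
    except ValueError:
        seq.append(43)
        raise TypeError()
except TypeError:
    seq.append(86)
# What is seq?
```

Step-by-step execution trace:
1. Inner try: `seq.append(26)` → seq = [26].
2. `raise ValueError()` raises ValueError.
3. Inner `except ValueError` matches → `seq.append(43)` → seq = [26, 43].
4. `raise TypeError()` raises TypeError; propagates to outer try.
5. Outer `except TypeError` matches → `seq.append(86)` → seq = [26, 43, 86].
Result: [26, 43, 86]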